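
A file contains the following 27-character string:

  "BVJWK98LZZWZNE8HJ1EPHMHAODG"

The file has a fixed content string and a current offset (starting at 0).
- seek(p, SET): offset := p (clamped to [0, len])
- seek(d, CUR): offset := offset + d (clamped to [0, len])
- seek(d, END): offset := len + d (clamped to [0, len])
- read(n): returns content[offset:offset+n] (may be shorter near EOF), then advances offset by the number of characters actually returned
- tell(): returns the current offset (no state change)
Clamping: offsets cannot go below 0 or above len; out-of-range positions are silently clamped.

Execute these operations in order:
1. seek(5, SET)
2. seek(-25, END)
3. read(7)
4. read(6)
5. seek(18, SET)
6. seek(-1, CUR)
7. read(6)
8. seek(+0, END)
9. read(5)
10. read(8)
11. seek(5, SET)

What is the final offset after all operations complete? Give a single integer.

Answer: 5

Derivation:
After 1 (seek(5, SET)): offset=5
After 2 (seek(-25, END)): offset=2
After 3 (read(7)): returned 'JWK98LZ', offset=9
After 4 (read(6)): returned 'ZWZNE8', offset=15
After 5 (seek(18, SET)): offset=18
After 6 (seek(-1, CUR)): offset=17
After 7 (read(6)): returned '1EPHMH', offset=23
After 8 (seek(+0, END)): offset=27
After 9 (read(5)): returned '', offset=27
After 10 (read(8)): returned '', offset=27
After 11 (seek(5, SET)): offset=5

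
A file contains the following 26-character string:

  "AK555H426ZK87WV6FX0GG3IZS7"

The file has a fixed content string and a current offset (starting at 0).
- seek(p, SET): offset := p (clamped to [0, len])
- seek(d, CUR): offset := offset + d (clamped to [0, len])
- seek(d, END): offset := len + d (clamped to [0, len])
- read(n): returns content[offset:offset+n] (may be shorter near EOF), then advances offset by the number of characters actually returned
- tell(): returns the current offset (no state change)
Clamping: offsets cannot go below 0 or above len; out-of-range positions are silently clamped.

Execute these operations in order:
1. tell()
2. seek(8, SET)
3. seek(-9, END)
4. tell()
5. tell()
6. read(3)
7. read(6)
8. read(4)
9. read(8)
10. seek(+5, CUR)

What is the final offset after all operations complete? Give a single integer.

After 1 (tell()): offset=0
After 2 (seek(8, SET)): offset=8
After 3 (seek(-9, END)): offset=17
After 4 (tell()): offset=17
After 5 (tell()): offset=17
After 6 (read(3)): returned 'X0G', offset=20
After 7 (read(6)): returned 'G3IZS7', offset=26
After 8 (read(4)): returned '', offset=26
After 9 (read(8)): returned '', offset=26
After 10 (seek(+5, CUR)): offset=26

Answer: 26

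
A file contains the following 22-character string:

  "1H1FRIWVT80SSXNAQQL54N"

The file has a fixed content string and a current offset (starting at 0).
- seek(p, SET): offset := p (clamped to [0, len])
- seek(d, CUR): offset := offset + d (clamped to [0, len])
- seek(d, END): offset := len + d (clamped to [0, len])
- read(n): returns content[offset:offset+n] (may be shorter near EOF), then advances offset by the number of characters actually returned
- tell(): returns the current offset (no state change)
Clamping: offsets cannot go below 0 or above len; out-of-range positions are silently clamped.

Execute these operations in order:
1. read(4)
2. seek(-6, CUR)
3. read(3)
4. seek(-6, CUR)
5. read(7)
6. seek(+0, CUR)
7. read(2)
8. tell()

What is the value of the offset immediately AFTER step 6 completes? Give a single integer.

After 1 (read(4)): returned '1H1F', offset=4
After 2 (seek(-6, CUR)): offset=0
After 3 (read(3)): returned '1H1', offset=3
After 4 (seek(-6, CUR)): offset=0
After 5 (read(7)): returned '1H1FRIW', offset=7
After 6 (seek(+0, CUR)): offset=7

Answer: 7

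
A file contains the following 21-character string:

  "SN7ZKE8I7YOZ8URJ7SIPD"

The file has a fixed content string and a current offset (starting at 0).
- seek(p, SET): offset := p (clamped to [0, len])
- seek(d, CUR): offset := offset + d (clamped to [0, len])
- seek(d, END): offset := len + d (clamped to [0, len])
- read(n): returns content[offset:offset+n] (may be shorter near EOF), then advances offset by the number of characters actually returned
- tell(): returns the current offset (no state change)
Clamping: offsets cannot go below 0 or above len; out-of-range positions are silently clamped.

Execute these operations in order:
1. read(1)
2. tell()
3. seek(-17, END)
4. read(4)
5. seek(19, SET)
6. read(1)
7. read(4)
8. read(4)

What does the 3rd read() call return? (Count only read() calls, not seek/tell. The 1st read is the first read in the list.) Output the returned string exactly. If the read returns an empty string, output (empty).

Answer: P

Derivation:
After 1 (read(1)): returned 'S', offset=1
After 2 (tell()): offset=1
After 3 (seek(-17, END)): offset=4
After 4 (read(4)): returned 'KE8I', offset=8
After 5 (seek(19, SET)): offset=19
After 6 (read(1)): returned 'P', offset=20
After 7 (read(4)): returned 'D', offset=21
After 8 (read(4)): returned '', offset=21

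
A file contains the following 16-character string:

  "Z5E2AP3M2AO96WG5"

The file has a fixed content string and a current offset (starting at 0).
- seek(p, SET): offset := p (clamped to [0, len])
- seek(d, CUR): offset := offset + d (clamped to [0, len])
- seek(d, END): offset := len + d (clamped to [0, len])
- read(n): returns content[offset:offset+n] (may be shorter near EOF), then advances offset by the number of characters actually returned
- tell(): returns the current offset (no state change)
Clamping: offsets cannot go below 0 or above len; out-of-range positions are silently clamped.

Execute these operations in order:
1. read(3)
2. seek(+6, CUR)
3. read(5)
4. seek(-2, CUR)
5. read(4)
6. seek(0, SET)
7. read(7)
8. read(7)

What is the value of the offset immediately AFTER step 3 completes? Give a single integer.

Answer: 14

Derivation:
After 1 (read(3)): returned 'Z5E', offset=3
After 2 (seek(+6, CUR)): offset=9
After 3 (read(5)): returned 'AO96W', offset=14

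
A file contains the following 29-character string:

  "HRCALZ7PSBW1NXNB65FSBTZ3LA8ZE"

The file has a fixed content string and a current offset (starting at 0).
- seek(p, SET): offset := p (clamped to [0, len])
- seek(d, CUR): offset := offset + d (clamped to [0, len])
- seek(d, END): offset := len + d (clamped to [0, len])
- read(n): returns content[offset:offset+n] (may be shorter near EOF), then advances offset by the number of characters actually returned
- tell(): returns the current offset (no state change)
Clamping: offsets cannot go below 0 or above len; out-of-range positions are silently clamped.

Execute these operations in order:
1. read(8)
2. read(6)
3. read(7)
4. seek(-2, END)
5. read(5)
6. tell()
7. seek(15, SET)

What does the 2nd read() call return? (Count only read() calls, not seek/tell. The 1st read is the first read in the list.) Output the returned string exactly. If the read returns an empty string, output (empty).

Answer: SBW1NX

Derivation:
After 1 (read(8)): returned 'HRCALZ7P', offset=8
After 2 (read(6)): returned 'SBW1NX', offset=14
After 3 (read(7)): returned 'NB65FSB', offset=21
After 4 (seek(-2, END)): offset=27
After 5 (read(5)): returned 'ZE', offset=29
After 6 (tell()): offset=29
After 7 (seek(15, SET)): offset=15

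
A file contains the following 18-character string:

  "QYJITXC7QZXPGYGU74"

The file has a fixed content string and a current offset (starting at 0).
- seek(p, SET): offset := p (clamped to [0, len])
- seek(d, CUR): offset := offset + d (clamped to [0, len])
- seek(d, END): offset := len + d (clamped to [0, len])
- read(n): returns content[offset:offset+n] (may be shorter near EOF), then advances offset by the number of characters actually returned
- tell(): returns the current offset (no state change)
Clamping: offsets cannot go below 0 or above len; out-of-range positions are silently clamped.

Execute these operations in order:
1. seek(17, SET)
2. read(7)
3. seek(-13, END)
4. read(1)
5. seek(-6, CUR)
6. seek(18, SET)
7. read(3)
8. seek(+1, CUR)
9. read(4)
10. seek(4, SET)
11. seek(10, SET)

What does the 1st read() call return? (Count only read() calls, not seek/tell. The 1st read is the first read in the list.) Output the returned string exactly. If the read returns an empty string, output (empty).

After 1 (seek(17, SET)): offset=17
After 2 (read(7)): returned '4', offset=18
After 3 (seek(-13, END)): offset=5
After 4 (read(1)): returned 'X', offset=6
After 5 (seek(-6, CUR)): offset=0
After 6 (seek(18, SET)): offset=18
After 7 (read(3)): returned '', offset=18
After 8 (seek(+1, CUR)): offset=18
After 9 (read(4)): returned '', offset=18
After 10 (seek(4, SET)): offset=4
After 11 (seek(10, SET)): offset=10

Answer: 4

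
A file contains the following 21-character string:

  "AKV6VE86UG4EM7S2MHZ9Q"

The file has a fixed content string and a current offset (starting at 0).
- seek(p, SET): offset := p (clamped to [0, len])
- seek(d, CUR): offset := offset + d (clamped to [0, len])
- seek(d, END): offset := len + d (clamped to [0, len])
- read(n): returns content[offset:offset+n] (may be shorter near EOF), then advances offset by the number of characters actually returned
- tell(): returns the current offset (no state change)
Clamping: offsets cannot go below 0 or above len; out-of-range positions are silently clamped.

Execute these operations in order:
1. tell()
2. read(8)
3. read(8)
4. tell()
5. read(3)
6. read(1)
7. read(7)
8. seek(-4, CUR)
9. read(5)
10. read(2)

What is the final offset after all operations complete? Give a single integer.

Answer: 21

Derivation:
After 1 (tell()): offset=0
After 2 (read(8)): returned 'AKV6VE86', offset=8
After 3 (read(8)): returned 'UG4EM7S2', offset=16
After 4 (tell()): offset=16
After 5 (read(3)): returned 'MHZ', offset=19
After 6 (read(1)): returned '9', offset=20
After 7 (read(7)): returned 'Q', offset=21
After 8 (seek(-4, CUR)): offset=17
After 9 (read(5)): returned 'HZ9Q', offset=21
After 10 (read(2)): returned '', offset=21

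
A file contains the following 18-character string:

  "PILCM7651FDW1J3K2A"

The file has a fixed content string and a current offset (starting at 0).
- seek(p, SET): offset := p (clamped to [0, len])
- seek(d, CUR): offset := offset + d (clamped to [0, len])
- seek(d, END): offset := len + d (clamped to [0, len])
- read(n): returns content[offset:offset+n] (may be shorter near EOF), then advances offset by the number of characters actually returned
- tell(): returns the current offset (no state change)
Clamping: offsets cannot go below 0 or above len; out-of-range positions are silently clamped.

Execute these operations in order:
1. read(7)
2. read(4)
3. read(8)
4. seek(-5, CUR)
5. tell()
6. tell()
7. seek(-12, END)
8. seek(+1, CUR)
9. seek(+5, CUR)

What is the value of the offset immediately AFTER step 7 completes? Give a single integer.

After 1 (read(7)): returned 'PILCM76', offset=7
After 2 (read(4)): returned '51FD', offset=11
After 3 (read(8)): returned 'W1J3K2A', offset=18
After 4 (seek(-5, CUR)): offset=13
After 5 (tell()): offset=13
After 6 (tell()): offset=13
After 7 (seek(-12, END)): offset=6

Answer: 6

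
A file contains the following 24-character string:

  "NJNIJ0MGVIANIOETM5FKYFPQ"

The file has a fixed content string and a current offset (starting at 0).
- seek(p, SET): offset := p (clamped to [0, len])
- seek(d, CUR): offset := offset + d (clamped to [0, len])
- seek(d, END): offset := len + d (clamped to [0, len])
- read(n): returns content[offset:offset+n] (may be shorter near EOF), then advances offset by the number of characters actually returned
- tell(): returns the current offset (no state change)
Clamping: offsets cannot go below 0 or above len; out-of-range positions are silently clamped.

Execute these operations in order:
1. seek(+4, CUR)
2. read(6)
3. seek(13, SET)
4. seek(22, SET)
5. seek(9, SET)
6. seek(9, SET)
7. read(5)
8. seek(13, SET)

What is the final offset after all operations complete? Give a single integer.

Answer: 13

Derivation:
After 1 (seek(+4, CUR)): offset=4
After 2 (read(6)): returned 'J0MGVI', offset=10
After 3 (seek(13, SET)): offset=13
After 4 (seek(22, SET)): offset=22
After 5 (seek(9, SET)): offset=9
After 6 (seek(9, SET)): offset=9
After 7 (read(5)): returned 'IANIO', offset=14
After 8 (seek(13, SET)): offset=13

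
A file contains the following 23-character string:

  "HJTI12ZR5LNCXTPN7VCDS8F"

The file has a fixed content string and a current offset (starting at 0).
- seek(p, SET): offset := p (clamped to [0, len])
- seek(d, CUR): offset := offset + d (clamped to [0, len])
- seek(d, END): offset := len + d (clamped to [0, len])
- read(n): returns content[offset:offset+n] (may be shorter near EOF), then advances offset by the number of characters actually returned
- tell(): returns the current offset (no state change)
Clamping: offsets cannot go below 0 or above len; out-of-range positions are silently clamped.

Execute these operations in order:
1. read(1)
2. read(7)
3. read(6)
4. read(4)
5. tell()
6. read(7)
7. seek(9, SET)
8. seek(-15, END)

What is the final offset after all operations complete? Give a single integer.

After 1 (read(1)): returned 'H', offset=1
After 2 (read(7)): returned 'JTI12ZR', offset=8
After 3 (read(6)): returned '5LNCXT', offset=14
After 4 (read(4)): returned 'PN7V', offset=18
After 5 (tell()): offset=18
After 6 (read(7)): returned 'CDS8F', offset=23
After 7 (seek(9, SET)): offset=9
After 8 (seek(-15, END)): offset=8

Answer: 8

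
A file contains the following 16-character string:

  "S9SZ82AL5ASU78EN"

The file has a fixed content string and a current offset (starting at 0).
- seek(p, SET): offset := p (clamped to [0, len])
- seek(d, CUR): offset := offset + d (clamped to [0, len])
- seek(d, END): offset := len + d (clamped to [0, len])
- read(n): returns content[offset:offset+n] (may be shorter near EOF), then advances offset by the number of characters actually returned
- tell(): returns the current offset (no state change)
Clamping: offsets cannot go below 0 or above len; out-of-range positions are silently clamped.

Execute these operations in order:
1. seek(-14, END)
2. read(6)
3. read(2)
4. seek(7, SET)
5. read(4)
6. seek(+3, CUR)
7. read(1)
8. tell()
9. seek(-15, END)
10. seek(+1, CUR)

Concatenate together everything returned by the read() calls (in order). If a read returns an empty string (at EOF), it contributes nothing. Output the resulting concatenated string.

Answer: SZ82AL5AL5ASE

Derivation:
After 1 (seek(-14, END)): offset=2
After 2 (read(6)): returned 'SZ82AL', offset=8
After 3 (read(2)): returned '5A', offset=10
After 4 (seek(7, SET)): offset=7
After 5 (read(4)): returned 'L5AS', offset=11
After 6 (seek(+3, CUR)): offset=14
After 7 (read(1)): returned 'E', offset=15
After 8 (tell()): offset=15
After 9 (seek(-15, END)): offset=1
After 10 (seek(+1, CUR)): offset=2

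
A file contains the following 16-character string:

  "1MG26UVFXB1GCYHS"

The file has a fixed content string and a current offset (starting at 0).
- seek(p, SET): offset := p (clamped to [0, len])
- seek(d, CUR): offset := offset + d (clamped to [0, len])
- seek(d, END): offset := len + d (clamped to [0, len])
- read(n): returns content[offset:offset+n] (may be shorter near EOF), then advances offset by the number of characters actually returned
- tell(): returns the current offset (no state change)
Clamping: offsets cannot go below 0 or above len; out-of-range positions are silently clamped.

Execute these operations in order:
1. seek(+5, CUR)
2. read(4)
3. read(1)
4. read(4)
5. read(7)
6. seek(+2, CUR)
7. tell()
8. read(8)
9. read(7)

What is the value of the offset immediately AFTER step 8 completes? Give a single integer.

After 1 (seek(+5, CUR)): offset=5
After 2 (read(4)): returned 'UVFX', offset=9
After 3 (read(1)): returned 'B', offset=10
After 4 (read(4)): returned '1GCY', offset=14
After 5 (read(7)): returned 'HS', offset=16
After 6 (seek(+2, CUR)): offset=16
After 7 (tell()): offset=16
After 8 (read(8)): returned '', offset=16

Answer: 16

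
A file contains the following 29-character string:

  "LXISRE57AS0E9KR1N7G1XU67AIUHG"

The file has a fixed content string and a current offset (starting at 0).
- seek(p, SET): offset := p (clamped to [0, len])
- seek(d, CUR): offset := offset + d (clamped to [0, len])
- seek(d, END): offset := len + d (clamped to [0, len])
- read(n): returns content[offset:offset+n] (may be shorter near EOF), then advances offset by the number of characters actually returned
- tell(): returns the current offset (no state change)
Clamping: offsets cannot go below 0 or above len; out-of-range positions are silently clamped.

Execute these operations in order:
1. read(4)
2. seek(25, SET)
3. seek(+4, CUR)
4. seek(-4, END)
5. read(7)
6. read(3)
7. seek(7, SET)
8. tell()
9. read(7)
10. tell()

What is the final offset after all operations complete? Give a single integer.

After 1 (read(4)): returned 'LXIS', offset=4
After 2 (seek(25, SET)): offset=25
After 3 (seek(+4, CUR)): offset=29
After 4 (seek(-4, END)): offset=25
After 5 (read(7)): returned 'IUHG', offset=29
After 6 (read(3)): returned '', offset=29
After 7 (seek(7, SET)): offset=7
After 8 (tell()): offset=7
After 9 (read(7)): returned '7AS0E9K', offset=14
After 10 (tell()): offset=14

Answer: 14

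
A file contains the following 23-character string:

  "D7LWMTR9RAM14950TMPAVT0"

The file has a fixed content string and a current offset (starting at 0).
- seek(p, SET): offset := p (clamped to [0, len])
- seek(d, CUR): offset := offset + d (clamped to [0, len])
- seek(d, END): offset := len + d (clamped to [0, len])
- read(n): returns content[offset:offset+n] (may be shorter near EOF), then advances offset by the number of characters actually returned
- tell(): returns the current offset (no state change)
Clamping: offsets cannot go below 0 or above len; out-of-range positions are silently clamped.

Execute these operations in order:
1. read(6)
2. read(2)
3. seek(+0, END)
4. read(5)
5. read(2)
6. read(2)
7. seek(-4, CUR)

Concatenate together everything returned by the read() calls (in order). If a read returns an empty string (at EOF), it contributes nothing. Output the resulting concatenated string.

Answer: D7LWMTR9

Derivation:
After 1 (read(6)): returned 'D7LWMT', offset=6
After 2 (read(2)): returned 'R9', offset=8
After 3 (seek(+0, END)): offset=23
After 4 (read(5)): returned '', offset=23
After 5 (read(2)): returned '', offset=23
After 6 (read(2)): returned '', offset=23
After 7 (seek(-4, CUR)): offset=19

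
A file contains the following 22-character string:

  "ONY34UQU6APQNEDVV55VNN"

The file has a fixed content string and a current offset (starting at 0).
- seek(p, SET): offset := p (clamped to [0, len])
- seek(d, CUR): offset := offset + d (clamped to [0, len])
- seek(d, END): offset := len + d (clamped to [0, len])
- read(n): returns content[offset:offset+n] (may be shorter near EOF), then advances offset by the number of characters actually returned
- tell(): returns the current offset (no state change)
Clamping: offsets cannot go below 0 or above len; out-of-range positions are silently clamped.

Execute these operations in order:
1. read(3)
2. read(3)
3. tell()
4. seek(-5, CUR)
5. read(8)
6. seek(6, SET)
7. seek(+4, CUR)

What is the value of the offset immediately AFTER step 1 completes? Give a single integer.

After 1 (read(3)): returned 'ONY', offset=3

Answer: 3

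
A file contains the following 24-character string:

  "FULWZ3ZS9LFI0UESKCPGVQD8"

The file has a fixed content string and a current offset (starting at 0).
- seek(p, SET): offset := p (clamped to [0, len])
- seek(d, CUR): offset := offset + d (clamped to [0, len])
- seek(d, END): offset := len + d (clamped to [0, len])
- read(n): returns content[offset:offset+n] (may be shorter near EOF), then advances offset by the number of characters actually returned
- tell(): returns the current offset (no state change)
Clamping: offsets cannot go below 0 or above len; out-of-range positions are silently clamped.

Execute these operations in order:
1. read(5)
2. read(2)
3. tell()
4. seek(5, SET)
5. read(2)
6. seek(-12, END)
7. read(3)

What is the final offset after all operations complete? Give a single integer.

After 1 (read(5)): returned 'FULWZ', offset=5
After 2 (read(2)): returned '3Z', offset=7
After 3 (tell()): offset=7
After 4 (seek(5, SET)): offset=5
After 5 (read(2)): returned '3Z', offset=7
After 6 (seek(-12, END)): offset=12
After 7 (read(3)): returned '0UE', offset=15

Answer: 15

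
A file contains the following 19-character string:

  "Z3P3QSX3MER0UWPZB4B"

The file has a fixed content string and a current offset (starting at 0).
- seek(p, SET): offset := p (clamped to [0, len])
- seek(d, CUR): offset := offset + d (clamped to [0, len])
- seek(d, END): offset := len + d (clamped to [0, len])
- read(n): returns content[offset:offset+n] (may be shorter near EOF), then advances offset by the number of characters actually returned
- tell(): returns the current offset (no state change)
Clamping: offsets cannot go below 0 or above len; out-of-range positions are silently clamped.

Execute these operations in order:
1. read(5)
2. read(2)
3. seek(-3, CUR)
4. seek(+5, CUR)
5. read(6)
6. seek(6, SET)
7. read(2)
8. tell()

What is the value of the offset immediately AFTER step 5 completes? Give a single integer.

After 1 (read(5)): returned 'Z3P3Q', offset=5
After 2 (read(2)): returned 'SX', offset=7
After 3 (seek(-3, CUR)): offset=4
After 4 (seek(+5, CUR)): offset=9
After 5 (read(6)): returned 'ER0UWP', offset=15

Answer: 15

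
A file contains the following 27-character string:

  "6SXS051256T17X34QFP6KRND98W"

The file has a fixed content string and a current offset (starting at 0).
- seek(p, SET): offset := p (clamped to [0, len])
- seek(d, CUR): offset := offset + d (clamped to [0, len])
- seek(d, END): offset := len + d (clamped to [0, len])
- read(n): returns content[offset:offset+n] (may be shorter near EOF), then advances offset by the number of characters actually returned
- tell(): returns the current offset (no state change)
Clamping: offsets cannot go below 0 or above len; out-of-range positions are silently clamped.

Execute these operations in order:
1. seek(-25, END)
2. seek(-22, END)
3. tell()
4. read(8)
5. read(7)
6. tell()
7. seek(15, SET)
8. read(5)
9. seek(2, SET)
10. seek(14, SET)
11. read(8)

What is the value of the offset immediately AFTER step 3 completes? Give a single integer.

After 1 (seek(-25, END)): offset=2
After 2 (seek(-22, END)): offset=5
After 3 (tell()): offset=5

Answer: 5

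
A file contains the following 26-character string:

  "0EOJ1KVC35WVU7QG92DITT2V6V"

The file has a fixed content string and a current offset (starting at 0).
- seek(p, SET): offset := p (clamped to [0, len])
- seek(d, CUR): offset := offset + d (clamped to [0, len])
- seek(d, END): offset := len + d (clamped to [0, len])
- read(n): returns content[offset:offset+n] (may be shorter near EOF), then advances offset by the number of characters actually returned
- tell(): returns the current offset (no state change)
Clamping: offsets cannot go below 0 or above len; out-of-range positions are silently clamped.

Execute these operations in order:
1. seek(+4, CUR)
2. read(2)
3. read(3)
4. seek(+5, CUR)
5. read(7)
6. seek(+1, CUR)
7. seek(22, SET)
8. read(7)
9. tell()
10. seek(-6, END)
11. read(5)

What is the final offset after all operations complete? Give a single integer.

Answer: 25

Derivation:
After 1 (seek(+4, CUR)): offset=4
After 2 (read(2)): returned '1K', offset=6
After 3 (read(3)): returned 'VC3', offset=9
After 4 (seek(+5, CUR)): offset=14
After 5 (read(7)): returned 'QG92DIT', offset=21
After 6 (seek(+1, CUR)): offset=22
After 7 (seek(22, SET)): offset=22
After 8 (read(7)): returned '2V6V', offset=26
After 9 (tell()): offset=26
After 10 (seek(-6, END)): offset=20
After 11 (read(5)): returned 'TT2V6', offset=25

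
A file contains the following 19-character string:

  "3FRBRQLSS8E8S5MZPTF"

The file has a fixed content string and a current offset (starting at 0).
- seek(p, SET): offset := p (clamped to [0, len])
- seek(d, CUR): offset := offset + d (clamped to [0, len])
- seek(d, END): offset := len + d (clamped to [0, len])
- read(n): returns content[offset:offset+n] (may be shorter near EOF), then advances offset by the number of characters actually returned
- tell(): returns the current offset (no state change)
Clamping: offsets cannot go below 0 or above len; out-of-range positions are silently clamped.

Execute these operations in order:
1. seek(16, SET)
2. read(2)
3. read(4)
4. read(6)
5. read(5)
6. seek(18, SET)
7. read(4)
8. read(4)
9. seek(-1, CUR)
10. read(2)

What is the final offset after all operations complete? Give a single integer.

Answer: 19

Derivation:
After 1 (seek(16, SET)): offset=16
After 2 (read(2)): returned 'PT', offset=18
After 3 (read(4)): returned 'F', offset=19
After 4 (read(6)): returned '', offset=19
After 5 (read(5)): returned '', offset=19
After 6 (seek(18, SET)): offset=18
After 7 (read(4)): returned 'F', offset=19
After 8 (read(4)): returned '', offset=19
After 9 (seek(-1, CUR)): offset=18
After 10 (read(2)): returned 'F', offset=19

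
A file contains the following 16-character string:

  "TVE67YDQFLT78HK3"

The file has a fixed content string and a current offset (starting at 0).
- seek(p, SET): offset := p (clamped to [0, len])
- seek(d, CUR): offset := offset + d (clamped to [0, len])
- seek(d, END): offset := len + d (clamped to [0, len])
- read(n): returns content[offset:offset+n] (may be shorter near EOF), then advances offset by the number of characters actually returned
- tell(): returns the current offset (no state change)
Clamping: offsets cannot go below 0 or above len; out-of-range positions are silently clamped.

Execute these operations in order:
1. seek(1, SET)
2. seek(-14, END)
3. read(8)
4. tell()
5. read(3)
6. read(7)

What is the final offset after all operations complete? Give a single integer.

After 1 (seek(1, SET)): offset=1
After 2 (seek(-14, END)): offset=2
After 3 (read(8)): returned 'E67YDQFL', offset=10
After 4 (tell()): offset=10
After 5 (read(3)): returned 'T78', offset=13
After 6 (read(7)): returned 'HK3', offset=16

Answer: 16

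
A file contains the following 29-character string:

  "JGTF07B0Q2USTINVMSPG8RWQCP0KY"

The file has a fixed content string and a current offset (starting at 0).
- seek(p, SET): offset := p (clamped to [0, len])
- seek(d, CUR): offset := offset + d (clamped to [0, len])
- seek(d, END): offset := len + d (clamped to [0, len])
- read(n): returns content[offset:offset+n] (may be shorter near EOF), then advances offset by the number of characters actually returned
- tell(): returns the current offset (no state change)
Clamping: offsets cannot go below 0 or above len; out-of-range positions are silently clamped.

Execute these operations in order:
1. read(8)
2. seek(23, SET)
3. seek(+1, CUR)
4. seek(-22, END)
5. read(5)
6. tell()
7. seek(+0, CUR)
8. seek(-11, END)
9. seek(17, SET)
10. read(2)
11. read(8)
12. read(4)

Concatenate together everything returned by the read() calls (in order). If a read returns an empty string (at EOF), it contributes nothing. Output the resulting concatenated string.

Answer: JGTF07B00Q2USSPG8RWQCP0KY

Derivation:
After 1 (read(8)): returned 'JGTF07B0', offset=8
After 2 (seek(23, SET)): offset=23
After 3 (seek(+1, CUR)): offset=24
After 4 (seek(-22, END)): offset=7
After 5 (read(5)): returned '0Q2US', offset=12
After 6 (tell()): offset=12
After 7 (seek(+0, CUR)): offset=12
After 8 (seek(-11, END)): offset=18
After 9 (seek(17, SET)): offset=17
After 10 (read(2)): returned 'SP', offset=19
After 11 (read(8)): returned 'G8RWQCP0', offset=27
After 12 (read(4)): returned 'KY', offset=29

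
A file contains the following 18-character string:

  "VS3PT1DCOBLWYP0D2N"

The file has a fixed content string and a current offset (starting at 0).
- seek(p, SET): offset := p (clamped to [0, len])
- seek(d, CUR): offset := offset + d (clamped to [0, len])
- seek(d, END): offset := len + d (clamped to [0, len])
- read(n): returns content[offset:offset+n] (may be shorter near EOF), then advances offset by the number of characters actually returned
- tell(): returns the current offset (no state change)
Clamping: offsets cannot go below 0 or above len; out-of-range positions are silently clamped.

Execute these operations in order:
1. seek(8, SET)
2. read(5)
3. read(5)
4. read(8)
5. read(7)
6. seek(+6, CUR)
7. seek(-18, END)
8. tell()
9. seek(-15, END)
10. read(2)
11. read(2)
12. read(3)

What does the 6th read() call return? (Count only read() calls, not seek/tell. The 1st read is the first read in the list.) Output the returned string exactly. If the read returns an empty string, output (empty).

Answer: 1D

Derivation:
After 1 (seek(8, SET)): offset=8
After 2 (read(5)): returned 'OBLWY', offset=13
After 3 (read(5)): returned 'P0D2N', offset=18
After 4 (read(8)): returned '', offset=18
After 5 (read(7)): returned '', offset=18
After 6 (seek(+6, CUR)): offset=18
After 7 (seek(-18, END)): offset=0
After 8 (tell()): offset=0
After 9 (seek(-15, END)): offset=3
After 10 (read(2)): returned 'PT', offset=5
After 11 (read(2)): returned '1D', offset=7
After 12 (read(3)): returned 'COB', offset=10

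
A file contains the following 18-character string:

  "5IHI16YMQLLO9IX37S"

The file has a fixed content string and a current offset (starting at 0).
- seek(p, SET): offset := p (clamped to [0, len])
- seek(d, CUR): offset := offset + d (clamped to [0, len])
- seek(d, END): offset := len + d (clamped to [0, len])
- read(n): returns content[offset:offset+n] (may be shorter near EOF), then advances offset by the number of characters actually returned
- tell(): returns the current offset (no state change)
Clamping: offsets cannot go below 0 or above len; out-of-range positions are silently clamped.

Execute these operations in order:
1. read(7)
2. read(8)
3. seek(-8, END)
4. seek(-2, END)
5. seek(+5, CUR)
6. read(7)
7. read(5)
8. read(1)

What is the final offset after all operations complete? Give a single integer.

After 1 (read(7)): returned '5IHI16Y', offset=7
After 2 (read(8)): returned 'MQLLO9IX', offset=15
After 3 (seek(-8, END)): offset=10
After 4 (seek(-2, END)): offset=16
After 5 (seek(+5, CUR)): offset=18
After 6 (read(7)): returned '', offset=18
After 7 (read(5)): returned '', offset=18
After 8 (read(1)): returned '', offset=18

Answer: 18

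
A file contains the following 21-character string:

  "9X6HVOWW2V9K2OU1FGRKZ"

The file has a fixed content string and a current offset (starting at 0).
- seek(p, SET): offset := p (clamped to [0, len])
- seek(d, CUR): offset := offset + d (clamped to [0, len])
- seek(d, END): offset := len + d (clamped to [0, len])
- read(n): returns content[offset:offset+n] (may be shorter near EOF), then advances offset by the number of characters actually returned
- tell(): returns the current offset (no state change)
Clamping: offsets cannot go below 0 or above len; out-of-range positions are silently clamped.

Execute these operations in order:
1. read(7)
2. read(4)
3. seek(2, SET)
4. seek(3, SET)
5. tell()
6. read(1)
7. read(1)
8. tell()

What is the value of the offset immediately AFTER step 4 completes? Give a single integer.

Answer: 3

Derivation:
After 1 (read(7)): returned '9X6HVOW', offset=7
After 2 (read(4)): returned 'W2V9', offset=11
After 3 (seek(2, SET)): offset=2
After 4 (seek(3, SET)): offset=3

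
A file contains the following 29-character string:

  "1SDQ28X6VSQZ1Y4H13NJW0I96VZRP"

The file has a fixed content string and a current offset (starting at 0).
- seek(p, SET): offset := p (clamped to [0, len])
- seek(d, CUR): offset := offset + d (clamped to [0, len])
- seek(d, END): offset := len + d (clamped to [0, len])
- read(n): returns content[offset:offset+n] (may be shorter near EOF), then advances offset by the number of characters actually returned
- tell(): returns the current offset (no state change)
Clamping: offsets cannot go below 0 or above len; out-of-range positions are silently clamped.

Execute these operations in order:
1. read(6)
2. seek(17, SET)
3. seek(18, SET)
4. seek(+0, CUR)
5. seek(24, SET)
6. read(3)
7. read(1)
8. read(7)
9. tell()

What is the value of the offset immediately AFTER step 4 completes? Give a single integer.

Answer: 18

Derivation:
After 1 (read(6)): returned '1SDQ28', offset=6
After 2 (seek(17, SET)): offset=17
After 3 (seek(18, SET)): offset=18
After 4 (seek(+0, CUR)): offset=18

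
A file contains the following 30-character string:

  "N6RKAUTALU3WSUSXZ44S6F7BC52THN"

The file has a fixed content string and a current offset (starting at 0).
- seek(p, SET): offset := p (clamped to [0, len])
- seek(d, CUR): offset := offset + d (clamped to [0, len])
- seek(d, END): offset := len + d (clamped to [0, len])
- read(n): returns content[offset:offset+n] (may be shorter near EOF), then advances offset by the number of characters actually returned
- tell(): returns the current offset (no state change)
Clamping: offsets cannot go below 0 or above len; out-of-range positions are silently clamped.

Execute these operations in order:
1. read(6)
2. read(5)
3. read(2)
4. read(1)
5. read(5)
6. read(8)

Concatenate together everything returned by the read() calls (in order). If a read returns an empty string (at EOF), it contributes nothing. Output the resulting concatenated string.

Answer: N6RKAUTALU3WSUSXZ44S6F7BC52

Derivation:
After 1 (read(6)): returned 'N6RKAU', offset=6
After 2 (read(5)): returned 'TALU3', offset=11
After 3 (read(2)): returned 'WS', offset=13
After 4 (read(1)): returned 'U', offset=14
After 5 (read(5)): returned 'SXZ44', offset=19
After 6 (read(8)): returned 'S6F7BC52', offset=27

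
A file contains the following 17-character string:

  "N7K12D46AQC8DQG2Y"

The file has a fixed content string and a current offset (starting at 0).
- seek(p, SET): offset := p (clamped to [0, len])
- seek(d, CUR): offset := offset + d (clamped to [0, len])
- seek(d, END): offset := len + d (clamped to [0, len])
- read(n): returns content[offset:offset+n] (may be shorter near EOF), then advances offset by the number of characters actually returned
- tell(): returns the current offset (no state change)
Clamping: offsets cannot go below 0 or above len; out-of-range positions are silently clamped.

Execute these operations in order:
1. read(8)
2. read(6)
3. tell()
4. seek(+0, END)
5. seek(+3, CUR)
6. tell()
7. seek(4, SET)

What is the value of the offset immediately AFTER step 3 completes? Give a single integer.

After 1 (read(8)): returned 'N7K12D46', offset=8
After 2 (read(6)): returned 'AQC8DQ', offset=14
After 3 (tell()): offset=14

Answer: 14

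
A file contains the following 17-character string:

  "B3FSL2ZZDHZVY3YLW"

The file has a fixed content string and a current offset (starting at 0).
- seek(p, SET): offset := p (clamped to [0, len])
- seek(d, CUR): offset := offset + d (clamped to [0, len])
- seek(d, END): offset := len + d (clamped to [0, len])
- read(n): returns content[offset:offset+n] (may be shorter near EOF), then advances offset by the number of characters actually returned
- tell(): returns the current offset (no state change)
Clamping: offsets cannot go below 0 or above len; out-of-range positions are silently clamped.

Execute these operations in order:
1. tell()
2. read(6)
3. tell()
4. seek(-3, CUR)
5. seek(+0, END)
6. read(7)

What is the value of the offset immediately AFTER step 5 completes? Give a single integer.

Answer: 17

Derivation:
After 1 (tell()): offset=0
After 2 (read(6)): returned 'B3FSL2', offset=6
After 3 (tell()): offset=6
After 4 (seek(-3, CUR)): offset=3
After 5 (seek(+0, END)): offset=17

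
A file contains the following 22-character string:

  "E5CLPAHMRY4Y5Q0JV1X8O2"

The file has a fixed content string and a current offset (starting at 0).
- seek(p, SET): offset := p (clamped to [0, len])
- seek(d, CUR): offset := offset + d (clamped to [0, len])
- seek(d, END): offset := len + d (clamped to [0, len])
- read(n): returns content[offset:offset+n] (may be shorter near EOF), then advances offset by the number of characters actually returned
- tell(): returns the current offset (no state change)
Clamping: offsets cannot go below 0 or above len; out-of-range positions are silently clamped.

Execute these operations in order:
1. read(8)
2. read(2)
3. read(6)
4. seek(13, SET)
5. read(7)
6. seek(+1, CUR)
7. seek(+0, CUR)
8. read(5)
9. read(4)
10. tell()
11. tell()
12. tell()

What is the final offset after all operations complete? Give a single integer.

Answer: 22

Derivation:
After 1 (read(8)): returned 'E5CLPAHM', offset=8
After 2 (read(2)): returned 'RY', offset=10
After 3 (read(6)): returned '4Y5Q0J', offset=16
After 4 (seek(13, SET)): offset=13
After 5 (read(7)): returned 'Q0JV1X8', offset=20
After 6 (seek(+1, CUR)): offset=21
After 7 (seek(+0, CUR)): offset=21
After 8 (read(5)): returned '2', offset=22
After 9 (read(4)): returned '', offset=22
After 10 (tell()): offset=22
After 11 (tell()): offset=22
After 12 (tell()): offset=22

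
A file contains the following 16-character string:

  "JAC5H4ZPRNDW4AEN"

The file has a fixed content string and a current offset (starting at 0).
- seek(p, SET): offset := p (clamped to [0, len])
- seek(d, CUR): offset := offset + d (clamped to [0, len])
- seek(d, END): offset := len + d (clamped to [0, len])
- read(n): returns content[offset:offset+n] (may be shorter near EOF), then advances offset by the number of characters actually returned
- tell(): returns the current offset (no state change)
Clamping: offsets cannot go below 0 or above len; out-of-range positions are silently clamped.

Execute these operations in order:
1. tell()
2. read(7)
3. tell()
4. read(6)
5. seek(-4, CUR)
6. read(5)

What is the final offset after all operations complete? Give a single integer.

After 1 (tell()): offset=0
After 2 (read(7)): returned 'JAC5H4Z', offset=7
After 3 (tell()): offset=7
After 4 (read(6)): returned 'PRNDW4', offset=13
After 5 (seek(-4, CUR)): offset=9
After 6 (read(5)): returned 'NDW4A', offset=14

Answer: 14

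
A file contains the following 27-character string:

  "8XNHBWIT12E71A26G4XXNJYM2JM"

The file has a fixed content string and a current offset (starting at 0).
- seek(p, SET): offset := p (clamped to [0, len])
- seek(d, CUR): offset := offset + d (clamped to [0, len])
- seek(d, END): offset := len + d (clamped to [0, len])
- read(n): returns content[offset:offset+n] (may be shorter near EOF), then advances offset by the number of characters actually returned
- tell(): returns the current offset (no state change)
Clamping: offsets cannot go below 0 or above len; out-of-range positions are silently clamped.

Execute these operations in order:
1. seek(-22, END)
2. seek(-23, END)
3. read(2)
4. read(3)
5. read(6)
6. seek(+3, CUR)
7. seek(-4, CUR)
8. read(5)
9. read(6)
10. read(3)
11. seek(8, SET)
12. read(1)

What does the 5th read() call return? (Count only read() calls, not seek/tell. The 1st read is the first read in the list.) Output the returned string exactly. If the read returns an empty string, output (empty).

After 1 (seek(-22, END)): offset=5
After 2 (seek(-23, END)): offset=4
After 3 (read(2)): returned 'BW', offset=6
After 4 (read(3)): returned 'IT1', offset=9
After 5 (read(6)): returned '2E71A2', offset=15
After 6 (seek(+3, CUR)): offset=18
After 7 (seek(-4, CUR)): offset=14
After 8 (read(5)): returned '26G4X', offset=19
After 9 (read(6)): returned 'XNJYM2', offset=25
After 10 (read(3)): returned 'JM', offset=27
After 11 (seek(8, SET)): offset=8
After 12 (read(1)): returned '1', offset=9

Answer: XNJYM2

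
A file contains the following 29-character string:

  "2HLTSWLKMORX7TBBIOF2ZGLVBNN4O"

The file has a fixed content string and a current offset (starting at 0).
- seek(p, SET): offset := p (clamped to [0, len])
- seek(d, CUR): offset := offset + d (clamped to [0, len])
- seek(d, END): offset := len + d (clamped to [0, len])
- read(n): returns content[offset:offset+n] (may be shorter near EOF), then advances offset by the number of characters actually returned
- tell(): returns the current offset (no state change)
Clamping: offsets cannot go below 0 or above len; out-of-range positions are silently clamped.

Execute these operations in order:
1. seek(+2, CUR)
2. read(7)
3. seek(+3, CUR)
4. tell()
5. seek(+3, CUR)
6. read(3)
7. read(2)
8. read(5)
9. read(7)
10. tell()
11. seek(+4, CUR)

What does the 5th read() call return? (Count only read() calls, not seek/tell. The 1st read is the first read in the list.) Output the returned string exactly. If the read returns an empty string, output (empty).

Answer: NN4O

Derivation:
After 1 (seek(+2, CUR)): offset=2
After 2 (read(7)): returned 'LTSWLKM', offset=9
After 3 (seek(+3, CUR)): offset=12
After 4 (tell()): offset=12
After 5 (seek(+3, CUR)): offset=15
After 6 (read(3)): returned 'BIO', offset=18
After 7 (read(2)): returned 'F2', offset=20
After 8 (read(5)): returned 'ZGLVB', offset=25
After 9 (read(7)): returned 'NN4O', offset=29
After 10 (tell()): offset=29
After 11 (seek(+4, CUR)): offset=29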